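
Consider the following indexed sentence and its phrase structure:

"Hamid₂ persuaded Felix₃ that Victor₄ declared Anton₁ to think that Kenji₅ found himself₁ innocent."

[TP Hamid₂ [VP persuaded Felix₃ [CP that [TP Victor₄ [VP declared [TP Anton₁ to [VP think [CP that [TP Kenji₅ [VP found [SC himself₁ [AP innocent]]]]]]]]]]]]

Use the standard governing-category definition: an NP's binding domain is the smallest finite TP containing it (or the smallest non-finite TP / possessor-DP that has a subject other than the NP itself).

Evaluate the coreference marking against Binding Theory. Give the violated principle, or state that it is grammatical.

Principle A

The two coindexed NPs are *Anton₁* and *himself₁*.
*himself₁* is an anaphor. Principle A requires it to be bound within its binding domain — the embedded TP, whose subject is Kenji₅.
Within that domain it is c-commanded by *Kenji₅*, which does not share its index.
*Anton₁* does c-command the anaphor, but from outside its binding domain.
The anaphor is unbound in its domain → Principle A violation.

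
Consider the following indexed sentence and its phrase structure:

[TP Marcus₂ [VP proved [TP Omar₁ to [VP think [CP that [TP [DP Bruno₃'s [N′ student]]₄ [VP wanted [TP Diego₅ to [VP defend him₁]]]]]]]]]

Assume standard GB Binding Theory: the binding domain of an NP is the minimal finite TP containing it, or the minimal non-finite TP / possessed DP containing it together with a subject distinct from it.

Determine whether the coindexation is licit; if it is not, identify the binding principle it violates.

The two coindexed NPs are *Omar₁* and *him₁*.
*him₁* is a pronoun; its binding domain is the embedded TP, whose subject is Diego₅. Within that domain it is c-commanded only by *Diego₅*, which carries a different index — the pronoun is free locally, so Principle B holds.
*Omar₁* is an R-expression; *him₁* does not c-command it, and no other NP shares its index, so Principle C is satisfied.
All principles are respected.

grammatical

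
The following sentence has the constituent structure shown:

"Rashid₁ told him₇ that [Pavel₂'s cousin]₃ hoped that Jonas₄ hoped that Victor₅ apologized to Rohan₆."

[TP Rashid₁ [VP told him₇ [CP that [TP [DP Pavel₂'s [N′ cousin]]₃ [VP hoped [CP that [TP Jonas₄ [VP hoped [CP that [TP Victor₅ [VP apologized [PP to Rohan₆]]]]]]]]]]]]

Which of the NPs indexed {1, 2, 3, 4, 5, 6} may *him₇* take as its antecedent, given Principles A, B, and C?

*him* is a pronoun, so Principle B applies: it must be free in its binding domain.
Binding domain of *him₇*: the matrix TP, whose subject is Rashid₁.
*Rashid₁* c-commands the pronoun within its binding domain → coindexation would violate Principle B.
*Pavel₂*: the pronoun c-commands this R-expression → coindexation would violate Principle C on *Pavel₂*.
*[Pavel₂'s cousin]₃*: the pronoun c-commands this R-expression → coindexation would violate Principle C on *[Pavel₂'s cousin]₃*.
*Jonas₄*: the pronoun c-commands this R-expression → coindexation would violate Principle C on *Jonas₄*.
*Victor₅*: the pronoun c-commands this R-expression → coindexation would violate Principle C on *Victor₅*.
*Rohan₆*: the pronoun c-commands this R-expression → coindexation would violate Principle C on *Rohan₆*.

none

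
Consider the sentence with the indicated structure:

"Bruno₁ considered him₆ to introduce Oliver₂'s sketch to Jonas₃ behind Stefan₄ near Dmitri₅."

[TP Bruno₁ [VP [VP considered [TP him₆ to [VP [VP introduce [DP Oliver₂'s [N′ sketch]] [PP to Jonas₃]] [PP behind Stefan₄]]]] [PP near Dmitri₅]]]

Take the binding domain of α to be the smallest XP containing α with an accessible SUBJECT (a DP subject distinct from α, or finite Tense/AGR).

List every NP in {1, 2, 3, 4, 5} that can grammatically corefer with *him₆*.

*him* is a pronoun, so Principle B applies: it must be free in its binding domain.
Binding domain of *him₆*: the matrix TP, whose subject is Bruno₁.
*Bruno₁* c-commands the pronoun within its binding domain → coindexation would violate Principle B.
*Oliver₂*: the pronoun c-commands this R-expression → coindexation would violate Principle C on *Oliver₂*.
*Jonas₃*: the pronoun c-commands this R-expression → coindexation would violate Principle C on *Jonas₃*.
*Stefan₄*: the pronoun c-commands this R-expression → coindexation would violate Principle C on *Stefan₄*.
*Dmitri₅* and the pronoun do not c-command one another → neither Principle B nor Principle C is at stake; coindexation permitted.

{5}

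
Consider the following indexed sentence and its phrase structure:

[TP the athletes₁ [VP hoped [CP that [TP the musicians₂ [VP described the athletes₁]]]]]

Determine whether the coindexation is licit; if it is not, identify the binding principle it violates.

Principle C

The two coindexed NPs are *the athletes₁* (the higher occurrence) and *the athletes₁* (the lower occurrence).
*the athletes₁* (the lower occurrence) is an R-expression. Principle C requires it to be free everywhere.
*the athletes₁* (the higher occurrence) c-commands it and carries the same index.
The R-expression is bound → Principle C violation.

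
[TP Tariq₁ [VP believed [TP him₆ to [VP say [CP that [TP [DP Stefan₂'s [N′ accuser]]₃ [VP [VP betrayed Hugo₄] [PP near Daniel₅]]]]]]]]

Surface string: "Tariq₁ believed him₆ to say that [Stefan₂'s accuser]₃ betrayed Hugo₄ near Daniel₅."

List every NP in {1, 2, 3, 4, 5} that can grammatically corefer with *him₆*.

none

*him* is a pronoun, so Principle B applies: it must be free in its binding domain.
Binding domain of *him₆*: the matrix TP, whose subject is Tariq₁.
*Tariq₁* c-commands the pronoun within its binding domain → coindexation would violate Principle B.
*Stefan₂*: the pronoun c-commands this R-expression → coindexation would violate Principle C on *Stefan₂*.
*[Stefan₂'s accuser]₃*: the pronoun c-commands this R-expression → coindexation would violate Principle C on *[Stefan₂'s accuser]₃*.
*Hugo₄*: the pronoun c-commands this R-expression → coindexation would violate Principle C on *Hugo₄*.
*Daniel₅*: the pronoun c-commands this R-expression → coindexation would violate Principle C on *Daniel₅*.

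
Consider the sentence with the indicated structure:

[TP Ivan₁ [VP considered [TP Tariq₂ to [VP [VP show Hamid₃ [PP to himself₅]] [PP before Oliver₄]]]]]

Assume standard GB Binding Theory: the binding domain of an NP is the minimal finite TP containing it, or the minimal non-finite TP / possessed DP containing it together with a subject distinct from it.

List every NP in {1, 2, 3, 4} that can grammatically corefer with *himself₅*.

{2, 3}

*himself* is an anaphor, so Principle A applies: it must be bound in its binding domain.
Binding domain of *himself₅*: the embedded TP, whose subject is Tariq₂.
*Ivan₁* c-commands the anaphor but is outside its binding domain → cannot satisfy Principle A.
*Tariq₂* c-commands the anaphor within its binding domain → licit binder.
*Hamid₃* c-commands the anaphor within its binding domain → licit binder.
*Oliver₄* does not c-command the anaphor → cannot bind it.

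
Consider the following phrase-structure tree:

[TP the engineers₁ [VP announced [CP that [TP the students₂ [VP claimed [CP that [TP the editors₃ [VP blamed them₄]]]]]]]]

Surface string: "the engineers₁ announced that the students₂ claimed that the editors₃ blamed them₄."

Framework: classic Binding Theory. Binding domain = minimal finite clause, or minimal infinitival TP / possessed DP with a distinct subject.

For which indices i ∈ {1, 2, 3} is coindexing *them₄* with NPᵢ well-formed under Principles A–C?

*them* is a pronoun, so Principle B applies: it must be free in its binding domain.
Binding domain of *them₄*: the embedded TP, whose subject is the editors₃.
*the engineers₁* c-commands the pronoun but from outside its binding domain, and is not c-commanded by it → coindexation permitted.
*the students₂* c-commands the pronoun but from outside its binding domain, and is not c-commanded by it → coindexation permitted.
*the editors₃* c-commands the pronoun within its binding domain → coindexation would violate Principle B.

{1, 2}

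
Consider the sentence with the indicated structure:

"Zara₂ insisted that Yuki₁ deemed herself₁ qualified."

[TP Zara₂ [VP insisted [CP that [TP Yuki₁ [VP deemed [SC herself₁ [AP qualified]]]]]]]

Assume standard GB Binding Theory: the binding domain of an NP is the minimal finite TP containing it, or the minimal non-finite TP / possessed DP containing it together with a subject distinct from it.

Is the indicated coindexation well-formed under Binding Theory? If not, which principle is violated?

grammatical

The two coindexed NPs are *Yuki₁* and *herself₁*.
*herself₁* is an anaphor; its binding domain is the embedded TP, whose subject is Yuki₁. *Yuki₁* c-commands it within that domain and shares its index, so Principle A is satisfied.
*Yuki₁* is an R-expression; *herself₁* does not c-command it, and no other NP shares its index, so Principle C is satisfied.
All principles are respected.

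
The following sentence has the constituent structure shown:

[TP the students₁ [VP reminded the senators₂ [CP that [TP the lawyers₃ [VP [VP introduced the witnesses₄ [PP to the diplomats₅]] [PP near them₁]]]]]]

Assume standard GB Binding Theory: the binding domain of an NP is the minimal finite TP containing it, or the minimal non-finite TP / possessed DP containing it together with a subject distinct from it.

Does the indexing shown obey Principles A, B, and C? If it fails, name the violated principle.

grammatical

The two coindexed NPs are *the students₁* and *them₁*.
*them₁* is a pronoun; its binding domain is the embedded TP, whose subject is the lawyers₃. Within that domain it is c-commanded only by *the lawyers₃*, which carries a different index — the pronoun is free locally, so Principle B holds.
*the students₁* is an R-expression; *them₁* does not c-command it, and no other NP shares its index, so Principle C is satisfied.
All principles are respected.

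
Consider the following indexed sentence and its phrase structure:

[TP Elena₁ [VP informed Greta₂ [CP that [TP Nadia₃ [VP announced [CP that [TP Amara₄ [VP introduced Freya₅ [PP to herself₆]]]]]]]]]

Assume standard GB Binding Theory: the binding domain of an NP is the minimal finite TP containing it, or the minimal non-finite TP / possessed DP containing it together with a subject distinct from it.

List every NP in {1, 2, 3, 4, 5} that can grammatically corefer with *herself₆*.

*herself* is an anaphor, so Principle A applies: it must be bound in its binding domain.
Binding domain of *herself₆*: the embedded TP, whose subject is Amara₄.
*Elena₁* c-commands the anaphor but is outside its binding domain → cannot satisfy Principle A.
*Greta₂* c-commands the anaphor but is outside its binding domain → cannot satisfy Principle A.
*Nadia₃* c-commands the anaphor but is outside its binding domain → cannot satisfy Principle A.
*Amara₄* c-commands the anaphor within its binding domain → licit binder.
*Freya₅* c-commands the anaphor within its binding domain → licit binder.

{4, 5}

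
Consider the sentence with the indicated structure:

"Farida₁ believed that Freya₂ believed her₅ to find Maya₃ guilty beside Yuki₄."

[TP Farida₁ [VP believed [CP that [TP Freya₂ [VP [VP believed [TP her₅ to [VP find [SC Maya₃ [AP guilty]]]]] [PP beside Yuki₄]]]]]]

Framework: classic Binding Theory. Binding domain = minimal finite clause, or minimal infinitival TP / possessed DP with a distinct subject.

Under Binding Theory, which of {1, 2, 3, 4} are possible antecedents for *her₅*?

*her* is a pronoun, so Principle B applies: it must be free in its binding domain.
Binding domain of *her₅*: the embedded TP, whose subject is Freya₂.
*Farida₁* c-commands the pronoun but from outside its binding domain, and is not c-commanded by it → coindexation permitted.
*Freya₂* c-commands the pronoun within its binding domain → coindexation would violate Principle B.
*Maya₃*: the pronoun c-commands this R-expression → coindexation would violate Principle C on *Maya₃*.
*Yuki₄* and the pronoun do not c-command one another → neither Principle B nor Principle C is at stake; coindexation permitted.

{1, 4}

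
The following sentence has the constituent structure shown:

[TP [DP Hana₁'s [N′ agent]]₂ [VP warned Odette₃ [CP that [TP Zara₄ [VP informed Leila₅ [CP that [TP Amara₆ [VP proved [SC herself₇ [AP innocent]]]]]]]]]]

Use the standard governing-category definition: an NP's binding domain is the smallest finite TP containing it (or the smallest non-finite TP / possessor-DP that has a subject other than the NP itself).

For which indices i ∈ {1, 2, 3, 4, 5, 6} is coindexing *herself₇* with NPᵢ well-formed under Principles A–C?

*herself* is an anaphor, so Principle A applies: it must be bound in its binding domain.
Binding domain of *herself₇*: the embedded TP, whose subject is Amara₆.
*Hana₁* does not c-command the anaphor → cannot bind it.
*[Hana₁'s agent]₂* c-commands the anaphor but is outside its binding domain → cannot satisfy Principle A.
*Odette₃* c-commands the anaphor but is outside its binding domain → cannot satisfy Principle A.
*Zara₄* c-commands the anaphor but is outside its binding domain → cannot satisfy Principle A.
*Leila₅* c-commands the anaphor but is outside its binding domain → cannot satisfy Principle A.
*Amara₆* c-commands the anaphor within its binding domain → licit binder.

{6}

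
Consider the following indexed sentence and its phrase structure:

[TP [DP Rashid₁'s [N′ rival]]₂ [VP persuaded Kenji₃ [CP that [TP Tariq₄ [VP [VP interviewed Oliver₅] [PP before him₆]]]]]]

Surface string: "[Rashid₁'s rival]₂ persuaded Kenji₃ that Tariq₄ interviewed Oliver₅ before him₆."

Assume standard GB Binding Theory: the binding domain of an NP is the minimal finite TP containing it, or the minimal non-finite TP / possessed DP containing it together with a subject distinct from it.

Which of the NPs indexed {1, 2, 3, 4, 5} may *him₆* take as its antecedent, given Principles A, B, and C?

*him* is a pronoun, so Principle B applies: it must be free in its binding domain.
Binding domain of *him₆*: the embedded TP, whose subject is Tariq₄.
*Rashid₁* and the pronoun do not c-command one another → neither Principle B nor Principle C is at stake; coindexation permitted.
*[Rashid₁'s rival]₂* c-commands the pronoun but from outside its binding domain, and is not c-commanded by it → coindexation permitted.
*Kenji₃* c-commands the pronoun but from outside its binding domain, and is not c-commanded by it → coindexation permitted.
*Tariq₄* c-commands the pronoun within its binding domain → coindexation would violate Principle B.
*Oliver₅* and the pronoun do not c-command one another → neither Principle B nor Principle C is at stake; coindexation permitted.

{1, 2, 3, 5}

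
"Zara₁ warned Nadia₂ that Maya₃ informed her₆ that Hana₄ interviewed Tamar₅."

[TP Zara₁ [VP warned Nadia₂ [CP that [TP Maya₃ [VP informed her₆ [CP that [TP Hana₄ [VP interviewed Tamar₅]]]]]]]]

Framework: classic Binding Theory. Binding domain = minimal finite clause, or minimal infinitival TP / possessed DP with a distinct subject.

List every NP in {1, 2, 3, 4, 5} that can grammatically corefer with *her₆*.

*her* is a pronoun, so Principle B applies: it must be free in its binding domain.
Binding domain of *her₆*: the embedded TP, whose subject is Maya₃.
*Zara₁* c-commands the pronoun but from outside its binding domain, and is not c-commanded by it → coindexation permitted.
*Nadia₂* c-commands the pronoun but from outside its binding domain, and is not c-commanded by it → coindexation permitted.
*Maya₃* c-commands the pronoun within its binding domain → coindexation would violate Principle B.
*Hana₄*: the pronoun c-commands this R-expression → coindexation would violate Principle C on *Hana₄*.
*Tamar₅*: the pronoun c-commands this R-expression → coindexation would violate Principle C on *Tamar₅*.

{1, 2}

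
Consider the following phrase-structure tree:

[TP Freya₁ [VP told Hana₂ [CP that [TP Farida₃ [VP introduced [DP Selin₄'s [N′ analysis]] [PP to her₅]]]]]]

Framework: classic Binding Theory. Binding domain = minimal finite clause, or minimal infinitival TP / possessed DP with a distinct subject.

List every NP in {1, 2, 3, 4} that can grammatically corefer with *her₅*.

*her* is a pronoun, so Principle B applies: it must be free in its binding domain.
Binding domain of *her₅*: the embedded TP, whose subject is Farida₃.
*Freya₁* c-commands the pronoun but from outside its binding domain, and is not c-commanded by it → coindexation permitted.
*Hana₂* c-commands the pronoun but from outside its binding domain, and is not c-commanded by it → coindexation permitted.
*Farida₃* c-commands the pronoun within its binding domain → coindexation would violate Principle B.
*Selin₄* and the pronoun do not c-command one another → neither Principle B nor Principle C is at stake; coindexation permitted.

{1, 2, 4}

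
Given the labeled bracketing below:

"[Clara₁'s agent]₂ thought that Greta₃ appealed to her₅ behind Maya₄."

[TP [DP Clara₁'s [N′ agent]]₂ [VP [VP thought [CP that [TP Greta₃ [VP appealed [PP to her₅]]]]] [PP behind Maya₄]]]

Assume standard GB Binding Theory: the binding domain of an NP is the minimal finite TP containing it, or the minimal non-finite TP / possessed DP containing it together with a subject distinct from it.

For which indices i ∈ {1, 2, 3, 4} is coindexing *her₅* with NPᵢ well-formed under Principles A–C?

{1, 2, 4}

*her* is a pronoun, so Principle B applies: it must be free in its binding domain.
Binding domain of *her₅*: the embedded TP, whose subject is Greta₃.
*Clara₁* and the pronoun do not c-command one another → neither Principle B nor Principle C is at stake; coindexation permitted.
*[Clara₁'s agent]₂* c-commands the pronoun but from outside its binding domain, and is not c-commanded by it → coindexation permitted.
*Greta₃* c-commands the pronoun within its binding domain → coindexation would violate Principle B.
*Maya₄* and the pronoun do not c-command one another → neither Principle B nor Principle C is at stake; coindexation permitted.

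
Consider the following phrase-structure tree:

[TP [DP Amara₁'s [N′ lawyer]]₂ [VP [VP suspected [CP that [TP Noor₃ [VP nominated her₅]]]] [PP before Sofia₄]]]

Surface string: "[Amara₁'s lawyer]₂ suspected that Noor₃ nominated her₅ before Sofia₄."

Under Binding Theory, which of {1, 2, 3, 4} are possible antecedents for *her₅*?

*her* is a pronoun, so Principle B applies: it must be free in its binding domain.
Binding domain of *her₅*: the embedded TP, whose subject is Noor₃.
*Amara₁* and the pronoun do not c-command one another → neither Principle B nor Principle C is at stake; coindexation permitted.
*[Amara₁'s lawyer]₂* c-commands the pronoun but from outside its binding domain, and is not c-commanded by it → coindexation permitted.
*Noor₃* c-commands the pronoun within its binding domain → coindexation would violate Principle B.
*Sofia₄* and the pronoun do not c-command one another → neither Principle B nor Principle C is at stake; coindexation permitted.

{1, 2, 4}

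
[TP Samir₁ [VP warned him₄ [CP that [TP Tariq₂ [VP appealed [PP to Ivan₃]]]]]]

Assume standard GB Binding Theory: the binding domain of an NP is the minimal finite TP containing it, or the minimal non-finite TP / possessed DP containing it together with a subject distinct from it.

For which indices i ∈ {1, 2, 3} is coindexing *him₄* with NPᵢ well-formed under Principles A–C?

*him* is a pronoun, so Principle B applies: it must be free in its binding domain.
Binding domain of *him₄*: the matrix TP, whose subject is Samir₁.
*Samir₁* c-commands the pronoun within its binding domain → coindexation would violate Principle B.
*Tariq₂*: the pronoun c-commands this R-expression → coindexation would violate Principle C on *Tariq₂*.
*Ivan₃*: the pronoun c-commands this R-expression → coindexation would violate Principle C on *Ivan₃*.

none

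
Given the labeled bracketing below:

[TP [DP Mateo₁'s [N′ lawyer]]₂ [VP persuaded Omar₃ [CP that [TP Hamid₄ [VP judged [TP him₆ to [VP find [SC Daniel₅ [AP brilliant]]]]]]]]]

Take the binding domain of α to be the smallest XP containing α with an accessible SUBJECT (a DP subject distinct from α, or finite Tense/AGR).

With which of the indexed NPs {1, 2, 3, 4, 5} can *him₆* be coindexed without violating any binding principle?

*him* is a pronoun, so Principle B applies: it must be free in its binding domain.
Binding domain of *him₆*: the embedded TP, whose subject is Hamid₄.
*Mateo₁* and the pronoun do not c-command one another → neither Principle B nor Principle C is at stake; coindexation permitted.
*[Mateo₁'s lawyer]₂* c-commands the pronoun but from outside its binding domain, and is not c-commanded by it → coindexation permitted.
*Omar₃* c-commands the pronoun but from outside its binding domain, and is not c-commanded by it → coindexation permitted.
*Hamid₄* c-commands the pronoun within its binding domain → coindexation would violate Principle B.
*Daniel₅*: the pronoun c-commands this R-expression → coindexation would violate Principle C on *Daniel₅*.

{1, 2, 3}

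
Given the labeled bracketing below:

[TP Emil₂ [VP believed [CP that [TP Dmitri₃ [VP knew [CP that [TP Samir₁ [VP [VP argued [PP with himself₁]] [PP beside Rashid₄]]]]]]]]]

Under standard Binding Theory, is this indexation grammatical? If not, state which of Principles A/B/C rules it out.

The two coindexed NPs are *Samir₁* and *himself₁*.
*himself₁* is an anaphor; its binding domain is the embedded TP, whose subject is Samir₁. *Samir₁* c-commands it within that domain and shares its index, so Principle A is satisfied.
*Samir₁* is an R-expression; *himself₁* does not c-command it, and no other NP shares its index, so Principle C is satisfied.
All principles are respected.

grammatical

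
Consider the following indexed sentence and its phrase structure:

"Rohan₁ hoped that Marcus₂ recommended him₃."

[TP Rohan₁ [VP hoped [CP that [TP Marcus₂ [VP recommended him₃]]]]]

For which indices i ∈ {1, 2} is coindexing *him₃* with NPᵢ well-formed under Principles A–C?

*him* is a pronoun, so Principle B applies: it must be free in its binding domain.
Binding domain of *him₃*: the embedded TP, whose subject is Marcus₂.
*Rohan₁* c-commands the pronoun but from outside its binding domain, and is not c-commanded by it → coindexation permitted.
*Marcus₂* c-commands the pronoun within its binding domain → coindexation would violate Principle B.

{1}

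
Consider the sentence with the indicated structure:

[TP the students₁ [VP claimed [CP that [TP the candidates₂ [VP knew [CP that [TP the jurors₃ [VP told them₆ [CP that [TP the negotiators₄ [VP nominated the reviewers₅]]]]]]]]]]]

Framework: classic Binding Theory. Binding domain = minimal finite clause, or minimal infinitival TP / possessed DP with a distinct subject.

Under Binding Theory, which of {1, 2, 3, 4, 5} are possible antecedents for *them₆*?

{1, 2}

*them* is a pronoun, so Principle B applies: it must be free in its binding domain.
Binding domain of *them₆*: the embedded TP, whose subject is the jurors₃.
*the students₁* c-commands the pronoun but from outside its binding domain, and is not c-commanded by it → coindexation permitted.
*the candidates₂* c-commands the pronoun but from outside its binding domain, and is not c-commanded by it → coindexation permitted.
*the jurors₃* c-commands the pronoun within its binding domain → coindexation would violate Principle B.
*the negotiators₄*: the pronoun c-commands this R-expression → coindexation would violate Principle C on *the negotiators₄*.
*the reviewers₅*: the pronoun c-commands this R-expression → coindexation would violate Principle C on *the reviewers₅*.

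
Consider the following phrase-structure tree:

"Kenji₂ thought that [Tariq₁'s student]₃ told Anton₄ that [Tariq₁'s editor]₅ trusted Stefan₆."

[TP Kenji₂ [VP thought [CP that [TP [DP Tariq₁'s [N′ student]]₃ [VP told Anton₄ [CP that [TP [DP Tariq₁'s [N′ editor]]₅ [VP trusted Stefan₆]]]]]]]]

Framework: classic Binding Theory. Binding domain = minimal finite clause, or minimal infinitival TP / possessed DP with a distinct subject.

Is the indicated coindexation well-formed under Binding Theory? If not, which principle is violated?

The two coindexed NPs are *Tariq₁* and *Tariq₁*.
*Tariq₁* is an R-expression; no coindexed NP c-commands it, so Principle C holds.
*Tariq₁* is an R-expression; *Tariq₁* does not c-command it, and no other NP shares its index, so Principle C is satisfied.
All principles are respected.

grammatical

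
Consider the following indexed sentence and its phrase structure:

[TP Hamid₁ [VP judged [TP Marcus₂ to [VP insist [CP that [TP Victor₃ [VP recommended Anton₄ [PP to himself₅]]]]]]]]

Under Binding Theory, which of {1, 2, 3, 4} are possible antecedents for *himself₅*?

{3, 4}

*himself* is an anaphor, so Principle A applies: it must be bound in its binding domain.
Binding domain of *himself₅*: the embedded TP, whose subject is Victor₃.
*Hamid₁* c-commands the anaphor but is outside its binding domain → cannot satisfy Principle A.
*Marcus₂* c-commands the anaphor but is outside its binding domain → cannot satisfy Principle A.
*Victor₃* c-commands the anaphor within its binding domain → licit binder.
*Anton₄* c-commands the anaphor within its binding domain → licit binder.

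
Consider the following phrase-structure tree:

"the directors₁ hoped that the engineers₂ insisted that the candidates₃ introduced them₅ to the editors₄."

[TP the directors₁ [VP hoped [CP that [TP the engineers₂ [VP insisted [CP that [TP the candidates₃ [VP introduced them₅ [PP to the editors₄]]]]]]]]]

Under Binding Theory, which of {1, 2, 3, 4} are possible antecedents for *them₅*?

*them* is a pronoun, so Principle B applies: it must be free in its binding domain.
Binding domain of *them₅*: the embedded TP, whose subject is the candidates₃.
*the directors₁* c-commands the pronoun but from outside its binding domain, and is not c-commanded by it → coindexation permitted.
*the engineers₂* c-commands the pronoun but from outside its binding domain, and is not c-commanded by it → coindexation permitted.
*the candidates₃* c-commands the pronoun within its binding domain → coindexation would violate Principle B.
*the editors₄*: the pronoun c-commands this R-expression → coindexation would violate Principle C on *the editors₄*.

{1, 2}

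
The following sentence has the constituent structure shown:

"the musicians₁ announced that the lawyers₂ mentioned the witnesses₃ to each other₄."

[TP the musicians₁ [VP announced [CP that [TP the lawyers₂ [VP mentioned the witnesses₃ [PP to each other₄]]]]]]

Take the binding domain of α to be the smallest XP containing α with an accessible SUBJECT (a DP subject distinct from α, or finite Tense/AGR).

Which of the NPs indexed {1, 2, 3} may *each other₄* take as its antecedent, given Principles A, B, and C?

*each other* is an anaphor, so Principle A applies: it must be bound in its binding domain.
Binding domain of *each other₄*: the embedded TP, whose subject is the lawyers₂.
*the musicians₁* c-commands the anaphor but is outside its binding domain → cannot satisfy Principle A.
*the lawyers₂* c-commands the anaphor within its binding domain → licit binder.
*the witnesses₃* c-commands the anaphor within its binding domain → licit binder.

{2, 3}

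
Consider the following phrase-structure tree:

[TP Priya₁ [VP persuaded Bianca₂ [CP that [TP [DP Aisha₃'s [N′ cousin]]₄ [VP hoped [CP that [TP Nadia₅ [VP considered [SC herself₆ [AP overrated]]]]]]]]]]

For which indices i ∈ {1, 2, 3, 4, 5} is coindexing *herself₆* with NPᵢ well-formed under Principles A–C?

{5}

*herself* is an anaphor, so Principle A applies: it must be bound in its binding domain.
Binding domain of *herself₆*: the embedded TP, whose subject is Nadia₅.
*Priya₁* c-commands the anaphor but is outside its binding domain → cannot satisfy Principle A.
*Bianca₂* c-commands the anaphor but is outside its binding domain → cannot satisfy Principle A.
*Aisha₃* does not c-command the anaphor → cannot bind it.
*[Aisha₃'s cousin]₄* c-commands the anaphor but is outside its binding domain → cannot satisfy Principle A.
*Nadia₅* c-commands the anaphor within its binding domain → licit binder.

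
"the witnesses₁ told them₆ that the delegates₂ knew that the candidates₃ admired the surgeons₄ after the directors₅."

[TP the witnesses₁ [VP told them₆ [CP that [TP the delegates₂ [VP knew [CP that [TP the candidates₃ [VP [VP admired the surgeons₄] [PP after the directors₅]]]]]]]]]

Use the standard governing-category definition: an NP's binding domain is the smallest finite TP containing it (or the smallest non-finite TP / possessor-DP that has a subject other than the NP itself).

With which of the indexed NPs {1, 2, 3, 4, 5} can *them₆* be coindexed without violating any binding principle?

none

*them* is a pronoun, so Principle B applies: it must be free in its binding domain.
Binding domain of *them₆*: the matrix TP, whose subject is the witnesses₁.
*the witnesses₁* c-commands the pronoun within its binding domain → coindexation would violate Principle B.
*the delegates₂*: the pronoun c-commands this R-expression → coindexation would violate Principle C on *the delegates₂*.
*the candidates₃*: the pronoun c-commands this R-expression → coindexation would violate Principle C on *the candidates₃*.
*the surgeons₄*: the pronoun c-commands this R-expression → coindexation would violate Principle C on *the surgeons₄*.
*the directors₅*: the pronoun c-commands this R-expression → coindexation would violate Principle C on *the directors₅*.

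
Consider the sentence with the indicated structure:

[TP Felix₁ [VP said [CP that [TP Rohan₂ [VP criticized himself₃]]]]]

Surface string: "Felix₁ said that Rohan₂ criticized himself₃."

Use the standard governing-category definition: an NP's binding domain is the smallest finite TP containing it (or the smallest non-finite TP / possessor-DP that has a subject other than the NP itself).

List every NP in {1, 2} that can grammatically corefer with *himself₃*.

*himself* is an anaphor, so Principle A applies: it must be bound in its binding domain.
Binding domain of *himself₃*: the embedded TP, whose subject is Rohan₂.
*Felix₁* c-commands the anaphor but is outside its binding domain → cannot satisfy Principle A.
*Rohan₂* c-commands the anaphor within its binding domain → licit binder.

{2}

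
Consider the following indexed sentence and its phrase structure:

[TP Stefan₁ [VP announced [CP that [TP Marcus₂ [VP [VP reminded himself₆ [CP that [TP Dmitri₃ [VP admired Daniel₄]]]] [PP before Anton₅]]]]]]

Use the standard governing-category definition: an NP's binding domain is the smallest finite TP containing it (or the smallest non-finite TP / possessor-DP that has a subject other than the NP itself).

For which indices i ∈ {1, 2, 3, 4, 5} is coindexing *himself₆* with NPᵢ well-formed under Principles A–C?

*himself* is an anaphor, so Principle A applies: it must be bound in its binding domain.
Binding domain of *himself₆*: the embedded TP, whose subject is Marcus₂.
*Stefan₁* c-commands the anaphor but is outside its binding domain → cannot satisfy Principle A.
*Marcus₂* c-commands the anaphor within its binding domain → licit binder.
*Dmitri₃* does not c-command the anaphor → cannot bind it.
*Daniel₄* does not c-command the anaphor → cannot bind it.
*Anton₅* does not c-command the anaphor → cannot bind it.

{2}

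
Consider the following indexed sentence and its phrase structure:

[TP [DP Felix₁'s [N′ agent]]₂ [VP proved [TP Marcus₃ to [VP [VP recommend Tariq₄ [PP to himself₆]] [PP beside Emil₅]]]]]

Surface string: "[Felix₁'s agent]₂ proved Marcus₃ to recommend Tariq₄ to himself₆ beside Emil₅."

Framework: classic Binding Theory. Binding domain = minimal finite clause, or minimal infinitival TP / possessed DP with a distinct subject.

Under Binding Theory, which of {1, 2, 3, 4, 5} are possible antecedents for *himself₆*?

*himself* is an anaphor, so Principle A applies: it must be bound in its binding domain.
Binding domain of *himself₆*: the embedded TP, whose subject is Marcus₃.
*Felix₁* does not c-command the anaphor → cannot bind it.
*[Felix₁'s agent]₂* c-commands the anaphor but is outside its binding domain → cannot satisfy Principle A.
*Marcus₃* c-commands the anaphor within its binding domain → licit binder.
*Tariq₄* c-commands the anaphor within its binding domain → licit binder.
*Emil₅* does not c-command the anaphor → cannot bind it.

{3, 4}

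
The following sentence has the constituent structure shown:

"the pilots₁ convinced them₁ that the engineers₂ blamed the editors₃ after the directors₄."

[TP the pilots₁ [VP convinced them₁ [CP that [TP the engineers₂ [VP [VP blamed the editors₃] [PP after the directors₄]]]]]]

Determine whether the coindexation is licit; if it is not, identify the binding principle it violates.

The two coindexed NPs are *the pilots₁* and *them₁*.
*them₁* is a pronoun. Its binding domain is the matrix TP, whose subject is the pilots₁.
*the pilots₁* c-commands it within that domain and carries the same index.
The pronoun is locally bound → Principle B violation.

Principle B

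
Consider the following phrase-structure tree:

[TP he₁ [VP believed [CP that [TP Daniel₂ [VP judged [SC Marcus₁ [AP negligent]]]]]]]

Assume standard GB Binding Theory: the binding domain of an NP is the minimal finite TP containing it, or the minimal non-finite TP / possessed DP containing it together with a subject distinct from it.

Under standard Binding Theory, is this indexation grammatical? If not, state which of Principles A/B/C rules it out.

The two coindexed NPs are *he₁* and *Marcus₁*.
*Marcus₁* is an R-expression. Principle C requires it to be free everywhere.
*he₁* c-commands it and carries the same index.
The R-expression is bound → Principle C violation.

Principle C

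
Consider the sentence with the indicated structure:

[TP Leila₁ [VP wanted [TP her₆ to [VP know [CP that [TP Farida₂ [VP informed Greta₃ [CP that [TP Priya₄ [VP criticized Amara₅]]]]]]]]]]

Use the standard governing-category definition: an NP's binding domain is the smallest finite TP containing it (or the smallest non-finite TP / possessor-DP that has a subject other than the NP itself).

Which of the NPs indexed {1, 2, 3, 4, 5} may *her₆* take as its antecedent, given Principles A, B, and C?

none

*her* is a pronoun, so Principle B applies: it must be free in its binding domain.
Binding domain of *her₆*: the matrix TP, whose subject is Leila₁.
*Leila₁* c-commands the pronoun within its binding domain → coindexation would violate Principle B.
*Farida₂*: the pronoun c-commands this R-expression → coindexation would violate Principle C on *Farida₂*.
*Greta₃*: the pronoun c-commands this R-expression → coindexation would violate Principle C on *Greta₃*.
*Priya₄*: the pronoun c-commands this R-expression → coindexation would violate Principle C on *Priya₄*.
*Amara₅*: the pronoun c-commands this R-expression → coindexation would violate Principle C on *Amara₅*.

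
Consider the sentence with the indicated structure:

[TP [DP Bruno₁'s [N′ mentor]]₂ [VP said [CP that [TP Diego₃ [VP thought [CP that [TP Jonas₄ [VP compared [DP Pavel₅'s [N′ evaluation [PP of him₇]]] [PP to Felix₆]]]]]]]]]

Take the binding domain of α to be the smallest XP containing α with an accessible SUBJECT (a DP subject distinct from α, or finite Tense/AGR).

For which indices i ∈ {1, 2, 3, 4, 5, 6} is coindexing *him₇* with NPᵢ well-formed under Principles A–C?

{1, 2, 3, 4, 6}

*him* is a pronoun, so Principle B applies: it must be free in its binding domain.
Binding domain of *him₇*: the possessed DP, whose subject is Pavel₅.
*Bruno₁* and the pronoun do not c-command one another → neither Principle B nor Principle C is at stake; coindexation permitted.
*[Bruno₁'s mentor]₂* c-commands the pronoun but from outside its binding domain, and is not c-commanded by it → coindexation permitted.
*Diego₃* c-commands the pronoun but from outside its binding domain, and is not c-commanded by it → coindexation permitted.
*Jonas₄* c-commands the pronoun but from outside its binding domain, and is not c-commanded by it → coindexation permitted.
*Pavel₅* c-commands the pronoun within its binding domain → coindexation would violate Principle B.
*Felix₆* and the pronoun do not c-command one another → neither Principle B nor Principle C is at stake; coindexation permitted.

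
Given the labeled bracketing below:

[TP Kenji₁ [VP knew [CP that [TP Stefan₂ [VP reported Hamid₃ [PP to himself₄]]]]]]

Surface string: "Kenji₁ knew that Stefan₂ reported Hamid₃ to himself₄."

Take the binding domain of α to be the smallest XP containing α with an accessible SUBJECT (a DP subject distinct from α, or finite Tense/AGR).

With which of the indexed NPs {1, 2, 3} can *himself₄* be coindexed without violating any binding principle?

{2, 3}

*himself* is an anaphor, so Principle A applies: it must be bound in its binding domain.
Binding domain of *himself₄*: the embedded TP, whose subject is Stefan₂.
*Kenji₁* c-commands the anaphor but is outside its binding domain → cannot satisfy Principle A.
*Stefan₂* c-commands the anaphor within its binding domain → licit binder.
*Hamid₃* c-commands the anaphor within its binding domain → licit binder.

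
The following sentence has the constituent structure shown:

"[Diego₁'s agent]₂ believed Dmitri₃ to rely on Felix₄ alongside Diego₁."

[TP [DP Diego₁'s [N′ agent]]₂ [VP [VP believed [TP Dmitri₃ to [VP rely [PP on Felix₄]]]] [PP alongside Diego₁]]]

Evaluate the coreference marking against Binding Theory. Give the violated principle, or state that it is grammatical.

grammatical

The two coindexed NPs are *Diego₁* and *Diego₁*.
*Diego₁* is an R-expression; no coindexed NP c-commands it, so Principle C holds.
*Diego₁* is an R-expression; *Diego₁* does not c-command it, and no other NP shares its index, so Principle C is satisfied.
All principles are respected.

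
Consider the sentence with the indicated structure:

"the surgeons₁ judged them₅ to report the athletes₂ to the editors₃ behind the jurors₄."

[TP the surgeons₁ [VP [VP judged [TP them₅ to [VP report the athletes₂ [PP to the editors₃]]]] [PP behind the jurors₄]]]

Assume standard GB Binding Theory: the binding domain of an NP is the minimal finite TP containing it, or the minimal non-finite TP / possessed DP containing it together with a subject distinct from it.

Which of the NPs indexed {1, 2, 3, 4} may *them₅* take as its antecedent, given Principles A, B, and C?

{4}

*them* is a pronoun, so Principle B applies: it must be free in its binding domain.
Binding domain of *them₅*: the matrix TP, whose subject is the surgeons₁.
*the surgeons₁* c-commands the pronoun within its binding domain → coindexation would violate Principle B.
*the athletes₂*: the pronoun c-commands this R-expression → coindexation would violate Principle C on *the athletes₂*.
*the editors₃*: the pronoun c-commands this R-expression → coindexation would violate Principle C on *the editors₃*.
*the jurors₄* and the pronoun do not c-command one another → neither Principle B nor Principle C is at stake; coindexation permitted.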